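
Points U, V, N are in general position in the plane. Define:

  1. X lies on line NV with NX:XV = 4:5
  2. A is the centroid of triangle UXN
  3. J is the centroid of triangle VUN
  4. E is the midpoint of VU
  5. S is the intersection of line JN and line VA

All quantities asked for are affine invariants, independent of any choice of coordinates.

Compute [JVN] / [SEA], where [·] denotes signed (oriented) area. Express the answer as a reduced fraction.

[JVN]:[SEA] = -288/35

Choose coordinates U = (0, 0), V = (1, 0), N = (0, 1).
1. X lies on line NV with NX:XV = 4:5 ⇒ X = (4/9, 5/9)
2. A is the centroid of triangle UXN ⇒ A = (4/27, 14/27)
3. J is the centroid of triangle VUN ⇒ J = (1/3, 1/3)
4. E is the midpoint of VU ⇒ E = (1/2, 0)
5. S is the intersection of line JN and line VA ⇒ S = (9/32, 7/16)
2·[JVN] = 1/3, 2·[SEA] = -35/864
[JVN]:[SEA] = 1/3:-35/864 = -288/35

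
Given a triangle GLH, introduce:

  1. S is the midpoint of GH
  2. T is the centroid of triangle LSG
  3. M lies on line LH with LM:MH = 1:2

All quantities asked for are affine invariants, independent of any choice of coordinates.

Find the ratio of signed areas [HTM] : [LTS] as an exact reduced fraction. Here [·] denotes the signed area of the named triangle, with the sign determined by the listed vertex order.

[HTM]:[LTS] = -2

Set G = (0, 0), L = (1, 0), H = (0, 1); any affine frame gives the same invariant.
1. S is the midpoint of GH ⇒ S = (0, 1/2)
2. T is the centroid of triangle LSG ⇒ T = (1/3, 1/6)
3. M lies on line LH with LM:MH = 1:2 ⇒ M = (2/3, 1/3)
2·[HTM] = 1/3, 2·[LTS] = -1/6
[HTM]:[LTS] = 1/3:-1/6 = -2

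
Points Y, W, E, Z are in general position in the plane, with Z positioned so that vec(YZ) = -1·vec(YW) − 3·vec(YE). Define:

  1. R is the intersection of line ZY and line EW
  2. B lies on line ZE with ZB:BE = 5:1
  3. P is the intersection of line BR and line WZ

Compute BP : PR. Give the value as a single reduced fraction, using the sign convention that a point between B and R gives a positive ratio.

Choose coordinates Y = (0, 0), W = (1, 0), E = (0, 1), Z = (-1, -3).
1. R is the intersection of line ZY and line EW ⇒ R = (1/4, 3/4)
2. B lies on line ZE with ZB:BE = 5:1 ⇒ B = (-1/6, 1/3)
3. P is the intersection of line BR and line WZ ⇒ P = (4, 9/2)
P = B + t·(R−B) with t = 10, so BP:PR = t:(1−t) = 10:-9

BP:PR = -10/9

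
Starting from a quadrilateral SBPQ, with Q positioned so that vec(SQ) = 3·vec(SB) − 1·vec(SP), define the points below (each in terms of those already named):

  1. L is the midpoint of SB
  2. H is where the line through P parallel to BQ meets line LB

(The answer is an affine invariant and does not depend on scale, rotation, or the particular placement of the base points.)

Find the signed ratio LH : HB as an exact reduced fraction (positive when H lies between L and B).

Work in coordinates with S = (0, 0), B = (1, 0), P = (0, 1), Q = (3, -1).
1. L is the midpoint of SB ⇒ L = (1/2, 0)
2. H is where the line through P parallel to BQ meets line LB ⇒ H = (2, 0)
H = L + t·(B−L) with t = 3, so LH:HB = t:(1−t) = 3:-2

LH:HB = -3/2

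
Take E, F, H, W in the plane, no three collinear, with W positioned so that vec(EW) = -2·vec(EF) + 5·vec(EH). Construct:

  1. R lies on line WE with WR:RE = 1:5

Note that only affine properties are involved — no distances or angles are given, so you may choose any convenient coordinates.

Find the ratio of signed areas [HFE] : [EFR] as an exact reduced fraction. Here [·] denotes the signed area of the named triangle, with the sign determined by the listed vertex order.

Assign E = (0, 0), F = (1, 0), H = (0, 1), W = (-2, 5) — the answer is frame-independent, so this choice is without loss of generality.
1. R lies on line WE with WR:RE = 1:5 ⇒ R = (-5/3, 25/6)
2·[HFE] = -1, 2·[EFR] = 25/6
[HFE]:[EFR] = -1:25/6 = -6/25

[HFE]:[EFR] = -6/25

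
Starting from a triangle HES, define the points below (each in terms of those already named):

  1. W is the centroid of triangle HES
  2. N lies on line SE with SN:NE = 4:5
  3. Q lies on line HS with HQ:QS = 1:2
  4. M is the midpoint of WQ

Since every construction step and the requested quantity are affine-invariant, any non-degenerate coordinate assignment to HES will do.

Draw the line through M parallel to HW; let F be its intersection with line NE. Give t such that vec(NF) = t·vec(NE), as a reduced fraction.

t = -1/20

Set H = (0, 0), E = (1, 0), S = (0, 1); any affine frame gives the same invariant.
1. W is the centroid of triangle HES ⇒ W = (1/3, 1/3)
2. N lies on line SE with SN:NE = 4:5 ⇒ N = (4/9, 5/9)
3. Q lies on line HS with HQ:QS = 1:2 ⇒ Q = (0, 1/3)
4. M is the midpoint of WQ ⇒ M = (1/6, 1/3)
through M parallel to HW: direction (1/3, 1/3); meets NE at F = (5/12, 7/12)
F = N + t·(E−N) with t = -1/20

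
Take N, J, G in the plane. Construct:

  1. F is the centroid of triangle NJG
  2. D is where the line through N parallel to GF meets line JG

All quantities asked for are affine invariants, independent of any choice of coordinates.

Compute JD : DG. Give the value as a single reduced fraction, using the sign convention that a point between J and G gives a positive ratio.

JD:DG = -2

Work in coordinates with N = (0, 0), J = (1, 0), G = (0, 1).
1. F is the centroid of triangle NJG ⇒ F = (1/3, 1/3)
2. D is where the line through N parallel to GF meets line JG ⇒ D = (-1, 2)
D = J + t·(G−J) with t = 2, so JD:DG = t:(1−t) = 2:-1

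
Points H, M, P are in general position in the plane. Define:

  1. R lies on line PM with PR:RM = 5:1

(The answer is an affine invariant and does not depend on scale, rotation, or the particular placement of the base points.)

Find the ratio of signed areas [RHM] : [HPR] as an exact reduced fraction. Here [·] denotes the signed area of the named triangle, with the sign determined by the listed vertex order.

Choose coordinates H = (0, 0), M = (1, 0), P = (0, 1).
1. R lies on line PM with PR:RM = 5:1 ⇒ R = (5/6, 1/6)
2·[RHM] = 1/6, 2·[HPR] = -5/6
[RHM]:[HPR] = 1/6:-5/6 = -1/5

[RHM]:[HPR] = -1/5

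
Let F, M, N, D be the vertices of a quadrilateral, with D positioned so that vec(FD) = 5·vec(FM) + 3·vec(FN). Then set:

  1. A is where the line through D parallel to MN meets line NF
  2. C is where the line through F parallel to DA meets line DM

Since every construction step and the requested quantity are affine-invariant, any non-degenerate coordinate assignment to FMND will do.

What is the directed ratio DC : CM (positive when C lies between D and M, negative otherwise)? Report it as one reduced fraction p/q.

DC:CM = -8

Set F = (0, 0), M = (1, 0), N = (0, 1), D = (5, 3); any affine frame gives the same invariant.
1. A is where the line through D parallel to MN meets line NF ⇒ A = (0, 8)
2. C is where the line through F parallel to DA meets line DM ⇒ C = (3/7, -3/7)
C = D + t·(M−D) with t = 8/7, so DC:CM = t:(1−t) = 8/7:-1/7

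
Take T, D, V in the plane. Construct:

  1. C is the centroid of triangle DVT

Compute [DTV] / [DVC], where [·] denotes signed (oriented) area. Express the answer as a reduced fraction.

Work in coordinates with T = (0, 0), D = (1, 0), V = (0, 1).
1. C is the centroid of triangle DVT ⇒ C = (1/3, 1/3)
2·[DTV] = -1, 2·[DVC] = 1/3
[DTV]:[DVC] = -1:1/3 = -3

[DTV]:[DVC] = -3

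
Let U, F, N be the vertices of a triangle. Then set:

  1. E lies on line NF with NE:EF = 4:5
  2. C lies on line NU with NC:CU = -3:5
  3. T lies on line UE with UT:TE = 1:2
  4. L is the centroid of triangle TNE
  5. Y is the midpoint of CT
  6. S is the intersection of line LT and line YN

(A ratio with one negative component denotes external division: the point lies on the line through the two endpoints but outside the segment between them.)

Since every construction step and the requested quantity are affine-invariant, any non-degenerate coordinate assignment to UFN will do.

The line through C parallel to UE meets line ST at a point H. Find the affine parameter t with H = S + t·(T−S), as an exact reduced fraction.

Work in coordinates with U = (0, 0), F = (1, 0), N = (0, 1).
1. E lies on line NF with NE:EF = 4:5 ⇒ E = (4/9, 5/9)
2. C lies on line NU with NC:CU = -3:5 ⇒ C = (0, 5/2)
3. T lies on line UE with UT:TE = 1:2 ⇒ T = (4/27, 5/27)
4. L is the centroid of triangle TNE ⇒ L = (16/81, 47/81)
5. Y is the midpoint of CT ⇒ Y = (2/27, 145/108)
6. S is the intersection of line LT and line YN ⇒ S = (16/27, 101/27)
through C parallel to UE: direction (4/9, 5/9); meets ST at H = (14/27, 85/27)
H = S + t·(T−S) with t = 1/6

t = 1/6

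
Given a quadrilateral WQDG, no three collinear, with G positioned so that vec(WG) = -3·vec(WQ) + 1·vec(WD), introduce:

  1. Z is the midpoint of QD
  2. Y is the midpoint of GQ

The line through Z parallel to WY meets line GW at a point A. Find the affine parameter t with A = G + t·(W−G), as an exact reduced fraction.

t = 5/2

Choose coordinates W = (0, 0), Q = (1, 0), D = (0, 1), G = (-3, 1).
1. Z is the midpoint of QD ⇒ Z = (1/2, 1/2)
2. Y is the midpoint of GQ ⇒ Y = (-1, 1/2)
through Z parallel to WY: direction (-1, 1/2); meets GW at A = (9/2, -3/2)
A = G + t·(W−G) with t = 5/2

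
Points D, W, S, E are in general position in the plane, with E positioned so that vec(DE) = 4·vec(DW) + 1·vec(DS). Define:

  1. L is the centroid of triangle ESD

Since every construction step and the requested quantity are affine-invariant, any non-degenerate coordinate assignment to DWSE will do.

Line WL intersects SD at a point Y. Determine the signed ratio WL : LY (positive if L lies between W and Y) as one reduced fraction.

Work in coordinates with D = (0, 0), W = (1, 0), S = (0, 1), E = (4, 1).
1. L is the centroid of triangle ESD ⇒ L = (4/3, 2/3)
line WL meets SD at Y = (0, -2)
L = W + t·(Y−W) with t = -1/3, so WL:LY = -1/3:4/3

WL:LY = -1/4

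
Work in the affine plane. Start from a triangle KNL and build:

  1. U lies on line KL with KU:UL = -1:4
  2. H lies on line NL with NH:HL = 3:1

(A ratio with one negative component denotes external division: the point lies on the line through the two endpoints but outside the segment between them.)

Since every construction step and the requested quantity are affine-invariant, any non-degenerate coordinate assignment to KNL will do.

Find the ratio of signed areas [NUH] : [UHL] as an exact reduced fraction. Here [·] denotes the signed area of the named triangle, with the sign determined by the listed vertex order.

[NUH]:[UHL] = -3

Set K = (0, 0), N = (1, 0), L = (0, 1); any affine frame gives the same invariant.
1. U lies on line KL with KU:UL = -1:4 ⇒ U = (0, -1/3)
2. H lies on line NL with NH:HL = 3:1 ⇒ H = (1/4, 3/4)
2·[NUH] = -1, 2·[UHL] = 1/3
[NUH]:[UHL] = -1:1/3 = -3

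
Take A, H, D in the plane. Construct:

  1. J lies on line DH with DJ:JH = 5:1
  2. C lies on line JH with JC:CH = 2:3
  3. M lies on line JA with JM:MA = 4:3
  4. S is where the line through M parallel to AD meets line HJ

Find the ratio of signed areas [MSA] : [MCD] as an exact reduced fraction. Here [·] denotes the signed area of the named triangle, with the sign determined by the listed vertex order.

Work in coordinates with A = (0, 0), H = (1, 0), D = (0, 1).
1. J lies on line DH with DJ:JH = 5:1 ⇒ J = (5/6, 1/6)
2. C lies on line JH with JC:CH = 2:3 ⇒ C = (9/10, 1/10)
3. M lies on line JA with JM:MA = 4:3 ⇒ M = (5/14, 1/14)
4. S is where the line through M parallel to AD meets line HJ ⇒ S = (5/14, 9/14)
2·[MSA] = 10/49, 2·[MCD] = 18/35
[MSA]:[MCD] = 10/49:18/35 = 25/63

[MSA]:[MCD] = 25/63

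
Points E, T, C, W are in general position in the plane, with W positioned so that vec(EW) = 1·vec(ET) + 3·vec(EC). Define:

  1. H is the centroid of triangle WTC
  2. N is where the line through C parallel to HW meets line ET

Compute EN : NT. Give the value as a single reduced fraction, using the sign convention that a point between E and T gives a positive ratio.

EN:NT = -1/6

Choose coordinates E = (0, 0), T = (1, 0), C = (0, 1), W = (1, 3).
1. H is the centroid of triangle WTC ⇒ H = (2/3, 4/3)
2. N is where the line through C parallel to HW meets line ET ⇒ N = (-1/5, 0)
N = E + t·(T−E) with t = -1/5, so EN:NT = t:(1−t) = -1/5:6/5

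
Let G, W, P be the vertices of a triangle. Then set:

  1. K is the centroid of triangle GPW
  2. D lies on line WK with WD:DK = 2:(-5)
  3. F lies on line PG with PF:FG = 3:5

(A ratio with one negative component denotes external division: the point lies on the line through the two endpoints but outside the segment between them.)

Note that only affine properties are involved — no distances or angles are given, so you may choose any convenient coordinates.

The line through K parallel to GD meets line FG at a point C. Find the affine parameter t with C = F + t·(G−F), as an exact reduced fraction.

t = 5/13

Work in coordinates with G = (0, 0), W = (1, 0), P = (0, 1).
1. K is the centroid of triangle GPW ⇒ K = (1/3, 1/3)
2. D lies on line WK with WD:DK = 2:(-5) ⇒ D = (13/9, -2/9)
3. F lies on line PG with PF:FG = 3:5 ⇒ F = (0, 5/8)
through K parallel to GD: direction (13/9, -2/9); meets FG at C = (0, 5/13)
C = F + t·(G−F) with t = 5/13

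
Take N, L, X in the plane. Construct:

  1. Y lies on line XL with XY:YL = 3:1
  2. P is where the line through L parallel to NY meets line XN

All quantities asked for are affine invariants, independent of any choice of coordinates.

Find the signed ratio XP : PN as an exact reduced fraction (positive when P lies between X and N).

XP:PN = -4

Work in coordinates with N = (0, 0), L = (1, 0), X = (0, 1).
1. Y lies on line XL with XY:YL = 3:1 ⇒ Y = (3/4, 1/4)
2. P is where the line through L parallel to NY meets line XN ⇒ P = (0, -1/3)
P = X + t·(N−X) with t = 4/3, so XP:PN = t:(1−t) = 4/3:-1/3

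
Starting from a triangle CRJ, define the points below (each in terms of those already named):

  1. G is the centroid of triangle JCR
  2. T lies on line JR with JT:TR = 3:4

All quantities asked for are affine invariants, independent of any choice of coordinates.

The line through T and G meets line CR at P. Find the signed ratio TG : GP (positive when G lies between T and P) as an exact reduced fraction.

Work in coordinates with C = (0, 0), R = (1, 0), J = (0, 1).
1. G is the centroid of triangle JCR ⇒ G = (1/3, 1/3)
2. T lies on line JR with JT:TR = 3:4 ⇒ T = (3/7, 4/7)
line TG meets CR at P = (1/5, 0)
G = T + t·(P−T) with t = 5/12, so TG:GP = 5/12:7/12

TG:GP = 5/7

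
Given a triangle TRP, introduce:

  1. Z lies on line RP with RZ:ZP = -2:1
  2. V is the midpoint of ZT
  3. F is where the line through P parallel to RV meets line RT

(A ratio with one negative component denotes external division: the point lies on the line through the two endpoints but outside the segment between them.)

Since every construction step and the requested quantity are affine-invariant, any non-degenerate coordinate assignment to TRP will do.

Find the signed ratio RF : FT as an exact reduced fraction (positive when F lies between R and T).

Set T = (0, 0), R = (1, 0), P = (0, 1); any affine frame gives the same invariant.
1. Z lies on line RP with RZ:ZP = -2:1 ⇒ Z = (-1, 2)
2. V is the midpoint of ZT ⇒ V = (-1/2, 1)
3. F is where the line through P parallel to RV meets line RT ⇒ F = (3/2, 0)
F = R + t·(T−R) with t = -1/2, so RF:FT = t:(1−t) = -1/2:3/2

RF:FT = -1/3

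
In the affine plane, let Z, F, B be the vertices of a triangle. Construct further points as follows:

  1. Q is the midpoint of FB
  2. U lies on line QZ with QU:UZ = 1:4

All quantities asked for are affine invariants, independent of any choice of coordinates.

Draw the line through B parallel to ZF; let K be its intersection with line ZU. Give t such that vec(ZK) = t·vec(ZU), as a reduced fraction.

t = 5/2

Assign Z = (0, 0), F = (1, 0), B = (0, 1) — the answer is frame-independent, so this choice is without loss of generality.
1. Q is the midpoint of FB ⇒ Q = (1/2, 1/2)
2. U lies on line QZ with QU:UZ = 1:4 ⇒ U = (2/5, 2/5)
through B parallel to ZF: direction (1, 0); meets ZU at K = (1, 1)
K = Z + t·(U−Z) with t = 5/2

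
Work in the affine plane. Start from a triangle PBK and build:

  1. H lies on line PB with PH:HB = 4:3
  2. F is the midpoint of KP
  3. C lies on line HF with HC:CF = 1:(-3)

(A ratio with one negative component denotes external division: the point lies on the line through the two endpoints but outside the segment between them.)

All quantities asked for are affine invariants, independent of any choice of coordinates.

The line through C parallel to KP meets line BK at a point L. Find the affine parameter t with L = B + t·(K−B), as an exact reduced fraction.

t = 1/7

Choose coordinates P = (0, 0), B = (1, 0), K = (0, 1).
1. H lies on line PB with PH:HB = 4:3 ⇒ H = (4/7, 0)
2. F is the midpoint of KP ⇒ F = (0, 1/2)
3. C lies on line HF with HC:CF = 1:(-3) ⇒ C = (6/7, -1/4)
through C parallel to KP: direction (0, -1); meets BK at L = (6/7, 1/7)
L = B + t·(K−B) with t = 1/7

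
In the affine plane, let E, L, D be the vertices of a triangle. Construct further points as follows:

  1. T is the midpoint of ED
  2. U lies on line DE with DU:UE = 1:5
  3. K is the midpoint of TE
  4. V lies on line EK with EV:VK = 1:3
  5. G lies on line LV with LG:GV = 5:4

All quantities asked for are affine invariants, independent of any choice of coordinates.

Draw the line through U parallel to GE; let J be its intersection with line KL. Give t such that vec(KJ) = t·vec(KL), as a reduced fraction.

t = -16/9

Work in coordinates with E = (0, 0), L = (1, 0), D = (0, 1).
1. T is the midpoint of ED ⇒ T = (0, 1/2)
2. U lies on line DE with DU:UE = 1:5 ⇒ U = (0, 5/6)
3. K is the midpoint of TE ⇒ K = (0, 1/4)
4. V lies on line EK with EV:VK = 1:3 ⇒ V = (0, 1/16)
5. G lies on line LV with LG:GV = 5:4 ⇒ G = (4/9, 5/144)
through U parallel to GE: direction (-4/9, -5/144); meets KL at J = (-16/9, 25/36)
J = K + t·(L−K) with t = -16/9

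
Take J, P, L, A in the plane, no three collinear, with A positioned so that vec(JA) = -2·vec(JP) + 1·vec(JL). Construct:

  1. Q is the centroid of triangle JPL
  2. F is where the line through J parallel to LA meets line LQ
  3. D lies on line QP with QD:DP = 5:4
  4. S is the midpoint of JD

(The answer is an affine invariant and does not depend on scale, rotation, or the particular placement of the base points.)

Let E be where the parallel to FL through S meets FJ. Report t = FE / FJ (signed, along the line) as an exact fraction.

Choose coordinates J = (0, 0), P = (1, 0), L = (0, 1), A = (-2, 1).
1. Q is the centroid of triangle JPL ⇒ Q = (1/3, 1/3)
2. F is where the line through J parallel to LA meets line LQ ⇒ F = (1/2, 0)
3. D lies on line QP with QD:DP = 5:4 ⇒ D = (19/27, 4/27)
4. S is the midpoint of JD ⇒ S = (19/54, 2/27)
through S parallel to FL: direction (-1/2, 1); meets FJ at E = (7/18, 0)
E = F + t·(J−F) with t = 2/9

t = 2/9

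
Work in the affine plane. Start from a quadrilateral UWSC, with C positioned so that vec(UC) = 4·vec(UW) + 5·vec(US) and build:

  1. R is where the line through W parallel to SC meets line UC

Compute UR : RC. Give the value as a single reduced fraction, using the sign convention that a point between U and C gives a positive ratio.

UR:RC = -1/2

Choose coordinates U = (0, 0), W = (1, 0), S = (0, 1), C = (4, 5).
1. R is where the line through W parallel to SC meets line UC ⇒ R = (-4, -5)
R = U + t·(C−U) with t = -1, so UR:RC = t:(1−t) = -1:2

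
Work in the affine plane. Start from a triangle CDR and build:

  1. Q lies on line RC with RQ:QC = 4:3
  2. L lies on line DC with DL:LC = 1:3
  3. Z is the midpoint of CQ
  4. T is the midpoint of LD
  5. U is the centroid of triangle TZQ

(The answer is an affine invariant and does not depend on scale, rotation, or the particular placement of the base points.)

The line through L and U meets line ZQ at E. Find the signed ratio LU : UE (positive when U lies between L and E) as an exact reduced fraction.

LU:UE = 11/7

Work in coordinates with C = (0, 0), D = (1, 0), R = (0, 1).
1. Q lies on line RC with RQ:QC = 4:3 ⇒ Q = (0, 3/7)
2. L lies on line DC with DL:LC = 1:3 ⇒ L = (3/4, 0)
3. Z is the midpoint of CQ ⇒ Z = (0, 3/14)
4. T is the midpoint of LD ⇒ T = (7/8, 0)
5. U is the centroid of triangle TZQ ⇒ U = (7/24, 3/14)
line LU meets ZQ at E = (0, 27/77)
U = L + t·(E−L) with t = 11/18, so LU:UE = 11/18:7/18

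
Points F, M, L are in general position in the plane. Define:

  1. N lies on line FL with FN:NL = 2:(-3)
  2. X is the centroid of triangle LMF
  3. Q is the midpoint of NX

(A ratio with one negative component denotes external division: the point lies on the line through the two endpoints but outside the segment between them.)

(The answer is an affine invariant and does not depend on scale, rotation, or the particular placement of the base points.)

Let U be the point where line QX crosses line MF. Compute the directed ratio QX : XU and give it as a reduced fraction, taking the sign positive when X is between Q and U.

QX:XU = -7/2

Choose coordinates F = (0, 0), M = (1, 0), L = (0, 1).
1. N lies on line FL with FN:NL = 2:(-3) ⇒ N = (0, -2)
2. X is the centroid of triangle LMF ⇒ X = (1/3, 1/3)
3. Q is the midpoint of NX ⇒ Q = (1/6, -5/6)
line QX meets MF at U = (2/7, 0)
X = Q + t·(U−Q) with t = 7/5, so QX:XU = 7/5:-2/5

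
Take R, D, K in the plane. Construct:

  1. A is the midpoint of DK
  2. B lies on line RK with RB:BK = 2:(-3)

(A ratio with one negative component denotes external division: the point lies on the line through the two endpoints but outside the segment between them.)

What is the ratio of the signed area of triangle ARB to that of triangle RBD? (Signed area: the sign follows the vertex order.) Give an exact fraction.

[ARB]:[RBD] = 1/2

Choose coordinates R = (0, 0), D = (1, 0), K = (0, 1).
1. A is the midpoint of DK ⇒ A = (1/2, 1/2)
2. B lies on line RK with RB:BK = 2:(-3) ⇒ B = (0, -2)
2·[ARB] = 1, 2·[RBD] = 2
[ARB]:[RBD] = 1:2 = 1/2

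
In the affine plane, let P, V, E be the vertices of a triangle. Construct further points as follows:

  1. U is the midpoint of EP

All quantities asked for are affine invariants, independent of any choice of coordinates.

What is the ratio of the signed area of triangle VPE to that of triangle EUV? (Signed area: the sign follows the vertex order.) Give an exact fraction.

Assign P = (0, 0), V = (1, 0), E = (0, 1) — the answer is frame-independent, so this choice is without loss of generality.
1. U is the midpoint of EP ⇒ U = (0, 1/2)
2·[VPE] = -1, 2·[EUV] = 1/2
[VPE]:[EUV] = -1:1/2 = -2

[VPE]:[EUV] = -2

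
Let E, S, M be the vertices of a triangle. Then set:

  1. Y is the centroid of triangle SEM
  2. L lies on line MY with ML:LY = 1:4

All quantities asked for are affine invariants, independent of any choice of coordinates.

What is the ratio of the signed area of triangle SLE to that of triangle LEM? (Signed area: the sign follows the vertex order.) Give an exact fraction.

Choose coordinates E = (0, 0), S = (1, 0), M = (0, 1).
1. Y is the centroid of triangle SEM ⇒ Y = (1/3, 1/3)
2. L lies on line MY with ML:LY = 1:4 ⇒ L = (1/15, 13/15)
2·[SLE] = 13/15, 2·[LEM] = -1/15
[SLE]:[LEM] = 13/15:-1/15 = -13

[SLE]:[LEM] = -13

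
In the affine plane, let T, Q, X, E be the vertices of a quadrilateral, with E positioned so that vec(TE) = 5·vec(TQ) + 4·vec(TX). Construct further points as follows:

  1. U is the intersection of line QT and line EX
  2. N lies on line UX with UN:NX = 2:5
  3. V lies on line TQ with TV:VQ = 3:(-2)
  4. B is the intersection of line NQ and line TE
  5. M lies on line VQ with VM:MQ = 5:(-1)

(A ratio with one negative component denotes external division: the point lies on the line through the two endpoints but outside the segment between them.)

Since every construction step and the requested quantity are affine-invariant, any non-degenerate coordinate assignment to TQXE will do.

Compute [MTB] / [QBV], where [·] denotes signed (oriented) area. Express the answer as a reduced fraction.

Choose coordinates T = (0, 0), Q = (1, 0), X = (0, 1), E = (5, 4).
1. U is the intersection of line QT and line EX ⇒ U = (-5/3, 0)
2. N lies on line UX with UN:NX = 2:5 ⇒ N = (-25/21, 2/7)
3. V lies on line TQ with TV:VQ = 3:(-2) ⇒ V = (3, 0)
4. B is the intersection of line NQ and line TE ⇒ B = (15/107, 12/107)
5. M lies on line VQ with VM:MQ = 5:(-1) ⇒ M = (1/2, 0)
2·[MTB] = -6/107, 2·[QBV] = -24/107
[MTB]:[QBV] = -6/107:-24/107 = 1/4

[MTB]:[QBV] = 1/4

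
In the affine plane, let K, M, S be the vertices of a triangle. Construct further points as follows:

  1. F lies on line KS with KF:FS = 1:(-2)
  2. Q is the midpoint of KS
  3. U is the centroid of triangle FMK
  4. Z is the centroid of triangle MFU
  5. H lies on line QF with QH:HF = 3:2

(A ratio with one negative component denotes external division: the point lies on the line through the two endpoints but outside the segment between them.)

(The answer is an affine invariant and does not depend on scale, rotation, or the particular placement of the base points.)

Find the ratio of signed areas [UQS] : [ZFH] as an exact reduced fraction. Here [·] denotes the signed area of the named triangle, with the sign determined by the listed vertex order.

[UQS]:[ZFH] = 5/8

Choose coordinates K = (0, 0), M = (1, 0), S = (0, 1).
1. F lies on line KS with KF:FS = 1:(-2) ⇒ F = (0, -1)
2. Q is the midpoint of KS ⇒ Q = (0, 1/2)
3. U is the centroid of triangle FMK ⇒ U = (1/3, -1/3)
4. Z is the centroid of triangle MFU ⇒ Z = (4/9, -4/9)
5. H lies on line QF with QH:HF = 3:2 ⇒ H = (0, -2/5)
2·[UQS] = -1/6, 2·[ZFH] = -4/15
[UQS]:[ZFH] = -1/6:-4/15 = 5/8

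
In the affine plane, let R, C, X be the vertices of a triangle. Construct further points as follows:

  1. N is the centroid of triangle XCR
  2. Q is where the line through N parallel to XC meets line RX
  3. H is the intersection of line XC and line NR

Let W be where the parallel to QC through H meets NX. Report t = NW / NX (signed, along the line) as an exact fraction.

Work in coordinates with R = (0, 0), C = (1, 0), X = (0, 1).
1. N is the centroid of triangle XCR ⇒ N = (1/3, 1/3)
2. Q is where the line through N parallel to XC meets line RX ⇒ Q = (0, 2/3)
3. H is the intersection of line XC and line NR ⇒ H = (1/2, 1/2)
through H parallel to QC: direction (1, -2/3); meets NX at W = (1/8, 3/4)
W = N + t·(X−N) with t = 5/8

t = 5/8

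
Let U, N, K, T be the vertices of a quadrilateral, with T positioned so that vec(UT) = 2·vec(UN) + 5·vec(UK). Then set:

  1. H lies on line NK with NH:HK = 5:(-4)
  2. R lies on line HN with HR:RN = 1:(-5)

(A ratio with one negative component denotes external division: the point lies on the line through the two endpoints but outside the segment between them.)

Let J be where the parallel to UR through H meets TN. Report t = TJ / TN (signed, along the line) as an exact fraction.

t = 15/13

Set U = (0, 0), N = (1, 0), K = (0, 1), T = (2, 5); any affine frame gives the same invariant.
1. H lies on line NK with NH:HK = 5:(-4) ⇒ H = (-4, 5)
2. R lies on line HN with HR:RN = 1:(-5) ⇒ R = (-21/4, 25/4)
through H parallel to UR: direction (-21/4, 25/4); meets TN at J = (11/13, -10/13)
J = T + t·(N−T) with t = 15/13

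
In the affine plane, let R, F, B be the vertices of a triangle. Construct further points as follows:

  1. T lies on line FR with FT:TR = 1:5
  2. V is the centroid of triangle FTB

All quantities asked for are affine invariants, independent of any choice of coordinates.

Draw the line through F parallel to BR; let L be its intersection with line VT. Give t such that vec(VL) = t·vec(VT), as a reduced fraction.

t = 7/4

Choose coordinates R = (0, 0), F = (1, 0), B = (0, 1).
1. T lies on line FR with FT:TR = 1:5 ⇒ T = (5/6, 0)
2. V is the centroid of triangle FTB ⇒ V = (11/18, 1/3)
through F parallel to BR: direction (0, -1); meets VT at L = (1, -1/4)
L = V + t·(T−V) with t = 7/4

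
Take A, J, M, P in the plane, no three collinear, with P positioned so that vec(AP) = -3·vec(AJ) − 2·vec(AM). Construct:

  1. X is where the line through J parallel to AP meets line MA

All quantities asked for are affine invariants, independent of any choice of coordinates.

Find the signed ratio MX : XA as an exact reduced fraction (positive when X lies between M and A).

Choose coordinates A = (0, 0), J = (1, 0), M = (0, 1), P = (-3, -2).
1. X is where the line through J parallel to AP meets line MA ⇒ X = (0, -2/3)
X = M + t·(A−M) with t = 5/3, so MX:XA = t:(1−t) = 5/3:-2/3

MX:XA = -5/2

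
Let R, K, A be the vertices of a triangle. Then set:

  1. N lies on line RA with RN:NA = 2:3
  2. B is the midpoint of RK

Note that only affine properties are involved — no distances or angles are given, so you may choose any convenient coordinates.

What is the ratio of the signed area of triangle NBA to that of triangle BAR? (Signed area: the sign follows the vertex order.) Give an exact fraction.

Choose coordinates R = (0, 0), K = (1, 0), A = (0, 1).
1. N lies on line RA with RN:NA = 2:3 ⇒ N = (0, 2/5)
2. B is the midpoint of RK ⇒ B = (1/2, 0)
2·[NBA] = 3/10, 2·[BAR] = 1/2
[NBA]:[BAR] = 3/10:1/2 = 3/5

[NBA]:[BAR] = 3/5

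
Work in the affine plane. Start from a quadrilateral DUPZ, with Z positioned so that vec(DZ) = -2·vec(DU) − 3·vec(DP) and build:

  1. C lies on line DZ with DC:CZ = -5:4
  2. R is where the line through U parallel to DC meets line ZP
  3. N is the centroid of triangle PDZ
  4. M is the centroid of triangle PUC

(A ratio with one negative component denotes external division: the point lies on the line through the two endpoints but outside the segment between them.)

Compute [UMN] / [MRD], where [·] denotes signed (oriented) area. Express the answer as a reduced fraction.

Work in coordinates with D = (0, 0), U = (1, 0), P = (0, 1), Z = (-2, -3).
1. C lies on line DZ with DC:CZ = -5:4 ⇒ C = (-10, -15)
2. R is where the line through U parallel to DC meets line ZP ⇒ R = (-5, -9)
3. N is the centroid of triangle PDZ ⇒ N = (-2/3, -2/3)
4. M is the centroid of triangle PUC ⇒ M = (-3, -14/3)
2·[UMN] = -46/9, 2·[MRD] = 11/3
[UMN]:[MRD] = -46/9:11/3 = -46/33

[UMN]:[MRD] = -46/33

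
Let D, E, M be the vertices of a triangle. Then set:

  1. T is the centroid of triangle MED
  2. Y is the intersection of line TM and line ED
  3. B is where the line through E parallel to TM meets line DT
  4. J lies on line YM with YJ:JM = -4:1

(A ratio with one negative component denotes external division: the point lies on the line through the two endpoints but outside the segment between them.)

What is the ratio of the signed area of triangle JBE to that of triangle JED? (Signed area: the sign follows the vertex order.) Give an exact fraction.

[JBE]:[JED] = 1/4

Choose coordinates D = (0, 0), E = (1, 0), M = (0, 1).
1. T is the centroid of triangle MED ⇒ T = (1/3, 1/3)
2. Y is the intersection of line TM and line ED ⇒ Y = (1/2, 0)
3. B is where the line through E parallel to TM meets line DT ⇒ B = (2/3, 2/3)
4. J lies on line YM with YJ:JM = -4:1 ⇒ J = (-1/6, 4/3)
2·[JBE] = -1/3, 2·[JED] = -4/3
[JBE]:[JED] = -1/3:-4/3 = 1/4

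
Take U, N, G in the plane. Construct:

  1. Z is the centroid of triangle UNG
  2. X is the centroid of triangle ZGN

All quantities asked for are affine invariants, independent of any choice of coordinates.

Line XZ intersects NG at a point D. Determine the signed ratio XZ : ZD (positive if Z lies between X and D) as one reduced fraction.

Choose coordinates U = (0, 0), N = (1, 0), G = (0, 1).
1. Z is the centroid of triangle UNG ⇒ Z = (1/3, 1/3)
2. X is the centroid of triangle ZGN ⇒ X = (4/9, 4/9)
line XZ meets NG at D = (1/2, 1/2)
Z = X + t·(D−X) with t = -2, so XZ:ZD = -2:3

XZ:ZD = -2/3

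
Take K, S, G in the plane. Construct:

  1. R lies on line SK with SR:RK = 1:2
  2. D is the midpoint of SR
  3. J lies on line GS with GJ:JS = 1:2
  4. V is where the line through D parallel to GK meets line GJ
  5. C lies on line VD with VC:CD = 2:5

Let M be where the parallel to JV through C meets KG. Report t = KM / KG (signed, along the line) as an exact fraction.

Assign K = (0, 0), S = (1, 0), G = (0, 1) — the answer is frame-independent, so this choice is without loss of generality.
1. R lies on line SK with SR:RK = 1:2 ⇒ R = (2/3, 0)
2. D is the midpoint of SR ⇒ D = (5/6, 0)
3. J lies on line GS with GJ:JS = 1:2 ⇒ J = (1/3, 2/3)
4. V is where the line through D parallel to GK meets line GJ ⇒ V = (5/6, 1/6)
5. C lies on line VD with VC:CD = 2:5 ⇒ C = (5/6, 5/42)
through C parallel to JV: direction (1/2, -1/2); meets KG at M = (0, 20/21)
M = K + t·(G−K) with t = 20/21

t = 20/21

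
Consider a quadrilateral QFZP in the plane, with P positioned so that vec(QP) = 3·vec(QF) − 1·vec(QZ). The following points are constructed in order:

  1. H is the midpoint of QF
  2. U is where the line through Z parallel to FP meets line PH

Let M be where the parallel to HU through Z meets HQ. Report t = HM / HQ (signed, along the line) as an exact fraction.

Set Q = (0, 0), F = (1, 0), Z = (0, 1), P = (3, -1); any affine frame gives the same invariant.
1. H is the midpoint of QF ⇒ H = (1/2, 0)
2. U is where the line through Z parallel to FP meets line PH ⇒ U = (8, -3)
through Z parallel to HU: direction (15/2, -3); meets HQ at M = (5/2, 0)
M = H + t·(Q−H) with t = -4

t = -4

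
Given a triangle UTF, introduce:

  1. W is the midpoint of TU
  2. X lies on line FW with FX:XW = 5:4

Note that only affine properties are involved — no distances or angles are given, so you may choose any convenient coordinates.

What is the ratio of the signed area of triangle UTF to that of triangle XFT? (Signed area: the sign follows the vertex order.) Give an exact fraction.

Set U = (0, 0), T = (1, 0), F = (0, 1); any affine frame gives the same invariant.
1. W is the midpoint of TU ⇒ W = (1/2, 0)
2. X lies on line FW with FX:XW = 5:4 ⇒ X = (5/18, 4/9)
2·[UTF] = 1, 2·[XFT] = -5/18
[UTF]:[XFT] = 1:-5/18 = -18/5

[UTF]:[XFT] = -18/5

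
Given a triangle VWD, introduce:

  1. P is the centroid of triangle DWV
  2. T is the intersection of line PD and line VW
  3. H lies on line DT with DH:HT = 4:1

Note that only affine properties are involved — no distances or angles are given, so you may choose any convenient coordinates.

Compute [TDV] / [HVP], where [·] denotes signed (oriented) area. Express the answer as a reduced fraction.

[TDV]:[HVP] = -15/2

Assign V = (0, 0), W = (1, 0), D = (0, 1) — the answer is frame-independent, so this choice is without loss of generality.
1. P is the centroid of triangle DWV ⇒ P = (1/3, 1/3)
2. T is the intersection of line PD and line VW ⇒ T = (1/2, 0)
3. H lies on line DT with DH:HT = 4:1 ⇒ H = (2/5, 1/5)
2·[TDV] = 1/2, 2·[HVP] = -1/15
[TDV]:[HVP] = 1/2:-1/15 = -15/2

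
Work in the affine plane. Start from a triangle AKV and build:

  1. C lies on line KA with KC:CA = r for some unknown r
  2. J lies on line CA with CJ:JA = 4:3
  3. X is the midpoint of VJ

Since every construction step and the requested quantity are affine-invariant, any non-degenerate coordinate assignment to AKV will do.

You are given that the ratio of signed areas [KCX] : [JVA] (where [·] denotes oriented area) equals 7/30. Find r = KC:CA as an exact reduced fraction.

r = -1/5

Work in coordinates with A = (0, 0), K = (1, 0), V = (0, 1).
1. With KC:CA = r, write λ = r/(r+1) so C = K + λ·(A−K); C is affine-linear in λ
2. J lies on line CA with CJ:JA = 4:3 ⇒ J is an affine combination of earlier points and hence also affine-linear in λ
3. X is the midpoint of VJ ⇒ X is an affine combination of earlier points and hence also affine-linear in λ
Every point depending on C is an affine combination of C and λ-independent points, so each such coordinate is linear in λ; the λ² term in each signed area is a multiple of (A−K)×(A−K) = 0, so 2·[KCX] and 2·[JVA] are each linear in λ. Evaluating at λ=0 and λ=1:
  2·[KCX] = -1/2·λ,   2·[JVA] = -3/7·λ + 3/7
So [KCX]:[JVA] = (-1/2·λ) / (-3/7·λ + 3/7). Setting this equal to 7/30:
  -1/2·λ = 7/30·(-3/7·λ + 3/7)  ⇒  λ = -1/4
Then r = λ/(1−λ) = (-1/4)/(5/4) = -1/5. Check: with r = -1/5, C = (5/4, 0) and [KCX]:[JVA] = 7/30 as required.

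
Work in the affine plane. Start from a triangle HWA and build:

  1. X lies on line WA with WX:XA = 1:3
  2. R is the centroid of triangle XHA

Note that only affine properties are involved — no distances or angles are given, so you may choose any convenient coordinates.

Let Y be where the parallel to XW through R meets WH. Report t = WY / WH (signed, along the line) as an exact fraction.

Choose coordinates H = (0, 0), W = (1, 0), A = (0, 1).
1. X lies on line WA with WX:XA = 1:3 ⇒ X = (3/4, 1/4)
2. R is the centroid of triangle XHA ⇒ R = (1/4, 5/12)
through R parallel to XW: direction (1/4, -1/4); meets WH at Y = (2/3, 0)
Y = W + t·(H−W) with t = 1/3

t = 1/3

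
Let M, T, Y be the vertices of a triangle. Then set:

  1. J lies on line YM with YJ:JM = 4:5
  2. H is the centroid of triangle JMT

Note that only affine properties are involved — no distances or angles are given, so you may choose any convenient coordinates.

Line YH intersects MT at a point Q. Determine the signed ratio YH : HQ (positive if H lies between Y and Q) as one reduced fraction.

YH:HQ = 22/5

Set M = (0, 0), T = (1, 0), Y = (0, 1); any affine frame gives the same invariant.
1. J lies on line YM with YJ:JM = 4:5 ⇒ J = (0, 5/9)
2. H is the centroid of triangle JMT ⇒ H = (1/3, 5/27)
line YH meets MT at Q = (9/22, 0)
H = Y + t·(Q−Y) with t = 22/27, so YH:HQ = 22/27:5/27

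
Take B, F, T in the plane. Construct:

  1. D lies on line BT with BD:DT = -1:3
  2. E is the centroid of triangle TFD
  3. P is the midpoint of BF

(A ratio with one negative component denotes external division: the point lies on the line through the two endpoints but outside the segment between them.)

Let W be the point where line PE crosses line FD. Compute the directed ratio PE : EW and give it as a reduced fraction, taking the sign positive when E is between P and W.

Work in coordinates with B = (0, 0), F = (1, 0), T = (0, 1).
1. D lies on line BT with BD:DT = -1:3 ⇒ D = (0, -1/2)
2. E is the centroid of triangle TFD ⇒ E = (1/3, 1/6)
3. P is the midpoint of BF ⇒ P = (1/2, 0)
line PE meets FD at W = (2/3, -1/6)
E = P + t·(W−P) with t = -1, so PE:EW = -1:2

PE:EW = -1/2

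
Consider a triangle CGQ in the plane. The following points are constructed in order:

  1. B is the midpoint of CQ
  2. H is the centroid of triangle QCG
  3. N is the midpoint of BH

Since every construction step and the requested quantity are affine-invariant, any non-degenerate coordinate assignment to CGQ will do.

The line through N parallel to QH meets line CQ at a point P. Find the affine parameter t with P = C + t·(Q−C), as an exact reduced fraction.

t = 3/4

Work in coordinates with C = (0, 0), G = (1, 0), Q = (0, 1).
1. B is the midpoint of CQ ⇒ B = (0, 1/2)
2. H is the centroid of triangle QCG ⇒ H = (1/3, 1/3)
3. N is the midpoint of BH ⇒ N = (1/6, 5/12)
through N parallel to QH: direction (1/3, -2/3); meets CQ at P = (0, 3/4)
P = C + t·(Q−C) with t = 3/4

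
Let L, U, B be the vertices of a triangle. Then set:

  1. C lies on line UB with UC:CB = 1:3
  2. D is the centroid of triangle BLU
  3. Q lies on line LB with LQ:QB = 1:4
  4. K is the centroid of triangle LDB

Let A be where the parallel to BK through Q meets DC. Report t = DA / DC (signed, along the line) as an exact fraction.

Work in coordinates with L = (0, 0), U = (1, 0), B = (0, 1).
1. C lies on line UB with UC:CB = 1:3 ⇒ C = (3/4, 1/4)
2. D is the centroid of triangle BLU ⇒ D = (1/3, 1/3)
3. Q lies on line LB with LQ:QB = 1:4 ⇒ Q = (0, 1/5)
4. K is the centroid of triangle LDB ⇒ K = (1/9, 4/9)
through Q parallel to BK: direction (1/9, -5/9); meets DC at A = (-1/24, 49/120)
A = D + t·(C−D) with t = -9/10

t = -9/10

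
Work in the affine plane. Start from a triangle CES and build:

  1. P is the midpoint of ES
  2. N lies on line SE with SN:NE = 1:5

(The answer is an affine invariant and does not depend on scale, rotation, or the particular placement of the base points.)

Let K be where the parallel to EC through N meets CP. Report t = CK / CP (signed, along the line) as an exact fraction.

t = 5/3

Work in coordinates with C = (0, 0), E = (1, 0), S = (0, 1).
1. P is the midpoint of ES ⇒ P = (1/2, 1/2)
2. N lies on line SE with SN:NE = 1:5 ⇒ N = (1/6, 5/6)
through N parallel to EC: direction (-1, 0); meets CP at K = (5/6, 5/6)
K = C + t·(P−C) with t = 5/3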